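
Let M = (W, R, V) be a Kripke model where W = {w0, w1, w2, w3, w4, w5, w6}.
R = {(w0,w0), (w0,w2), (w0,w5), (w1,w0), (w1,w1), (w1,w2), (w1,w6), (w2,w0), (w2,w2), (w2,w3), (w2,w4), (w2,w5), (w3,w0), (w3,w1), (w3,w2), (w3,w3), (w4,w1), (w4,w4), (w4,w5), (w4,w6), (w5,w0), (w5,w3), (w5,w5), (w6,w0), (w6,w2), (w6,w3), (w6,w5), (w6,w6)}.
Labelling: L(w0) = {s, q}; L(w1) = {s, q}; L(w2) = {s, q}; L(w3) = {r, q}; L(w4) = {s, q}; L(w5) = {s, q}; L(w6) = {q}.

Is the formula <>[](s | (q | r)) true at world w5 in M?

Yes

At w5: <>[](s | (q | r)) requires [](s | (q | r)) at some successor in {w0, w3, w5}.
  [](s | (q | r)) holds at w0, so <>[](s | (q | r)) is true at w5.
    At w0: [](s | (q | r)) requires s | (q | r) at every successor {w0, w2, w5}.
      At w0: s | (q | r) is true.
      At w2: s | (q | r) is true.
      At w5: s | (q | r) is true.
    So [](s | (q | r)) is true at w0.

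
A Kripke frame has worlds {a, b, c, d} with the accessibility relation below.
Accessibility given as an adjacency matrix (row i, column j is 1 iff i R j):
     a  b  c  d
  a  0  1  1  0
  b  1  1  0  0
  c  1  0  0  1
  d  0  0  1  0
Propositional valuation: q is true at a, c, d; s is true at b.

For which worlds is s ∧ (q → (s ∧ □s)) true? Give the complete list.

b

Let φ = s ∧ (q → (s ∧ □s)). Evaluate φ at each world:
  a (successors {b, c}): φ is false.
  b (successors {a, b}): φ is true.
  c (successors {a, d}): φ is false.
  d (successors {c}): φ is false.
For instance, at a:
  At a: s is false, q → (s ∧ □s) is false, so s ∧ (q → (s ∧ □s)) is false.
    At a: q is true, s ∧ □s is false, so q → (s ∧ □s) is false.
      At a: s is false, □s is false, so s ∧ □s is false.
Satisfying worlds: {b}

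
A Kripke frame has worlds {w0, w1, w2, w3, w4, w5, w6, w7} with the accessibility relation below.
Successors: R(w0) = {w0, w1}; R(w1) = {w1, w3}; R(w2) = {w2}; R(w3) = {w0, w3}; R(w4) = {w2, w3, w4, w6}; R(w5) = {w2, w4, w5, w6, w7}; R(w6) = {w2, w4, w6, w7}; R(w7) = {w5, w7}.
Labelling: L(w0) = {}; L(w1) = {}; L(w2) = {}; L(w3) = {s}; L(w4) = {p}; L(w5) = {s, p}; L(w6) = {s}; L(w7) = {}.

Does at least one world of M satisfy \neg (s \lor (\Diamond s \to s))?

Let φ = \neg (s \lor (\Diamond s \to s)). Evaluate φ at each world:
  w0 (successors {w0, w1}): φ is false.
  w1 (successors {w1, w3}): φ is true.
  w2 (successors {w2}): φ is false.
  w3 (successors {w0, w3}): φ is false.
  w4 (successors {w2, w3, w4, w6}): φ is true.
  w5 (successors {w2, w4, w5, w6, w7}): φ is false.
  w6 (successors {w2, w4, w6, w7}): φ is false.
  w7 (successors {w5, w7}): φ is true.
Detail at w1 (witness):
  At w1: s \lor (\Diamond s \to s) is false, so \neg (s \lor (\Diamond s \to s)) is true.
    At w1: s is false, \Diamond s \to s is false, so s \lor (\Diamond s \to s) is false.
      At w1: \Diamond s is true, s is false, so \Diamond s \to s is false.

Yes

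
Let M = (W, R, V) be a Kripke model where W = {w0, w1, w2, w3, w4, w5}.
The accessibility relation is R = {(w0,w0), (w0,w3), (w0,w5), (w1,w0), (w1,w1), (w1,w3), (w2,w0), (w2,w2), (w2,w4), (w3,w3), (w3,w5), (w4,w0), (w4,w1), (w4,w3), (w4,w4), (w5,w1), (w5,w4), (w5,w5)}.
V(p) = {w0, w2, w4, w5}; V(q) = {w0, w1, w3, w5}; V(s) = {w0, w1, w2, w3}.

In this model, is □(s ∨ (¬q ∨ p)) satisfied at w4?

Yes

At w4: □(s ∨ (¬q ∨ p)) requires s ∨ (¬q ∨ p) at every successor {w0, w1, w3, w4}.
  At w0: s ∨ (¬q ∨ p) is true.
  At w1: s ∨ (¬q ∨ p) is true.
  At w3: s ∨ (¬q ∨ p) is true.
  At w4: s ∨ (¬q ∨ p) is true.
So □(s ∨ (¬q ∨ p)) is true at w4.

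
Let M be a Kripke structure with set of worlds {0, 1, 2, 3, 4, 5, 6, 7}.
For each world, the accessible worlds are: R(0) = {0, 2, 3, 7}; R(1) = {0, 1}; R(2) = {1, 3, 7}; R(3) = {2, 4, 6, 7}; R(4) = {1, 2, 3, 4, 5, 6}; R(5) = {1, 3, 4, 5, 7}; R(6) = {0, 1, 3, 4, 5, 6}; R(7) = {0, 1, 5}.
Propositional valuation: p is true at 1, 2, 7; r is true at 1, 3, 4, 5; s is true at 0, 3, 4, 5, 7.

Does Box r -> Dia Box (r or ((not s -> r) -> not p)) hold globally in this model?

Yes

Let φ = Box r -> Dia Box (r or ((not s -> r) -> not p)). Evaluate φ at each world:
  0 (successors {0, 2, 3, 7}): φ is true.
  1 (successors {0, 1}): φ is true.
  2 (successors {1, 3, 7}): φ is true.
  3 (successors {2, 4, 6, 7}): φ is true.
  4 (successors {1, 2, 3, 4, 5, 6}): φ is true.
  5 (successors {1, 3, 4, 5, 7}): φ is true.
  6 (successors {0, 1, 3, 4, 5, 6}): φ is true.
  7 (successors {0, 1, 5}): φ is true.
For instance, at 1:
  At 1: Box r is false, Dia Box (r or ((not s -> r) -> not p)) is true, so Box r -> Dia Box (r or ((not s -> r) -> not p)) is true.
    At 1: Box r requires r at every successor {0, 1}.
      r fails at 0, so Box r is false at 1.
    At 1: Dia Box (r or ((not s -> r) -> not p)) requires Box (r or ((not s -> r) -> not p)) at some successor in {0, 1}.
      Box (r or ((not s -> r) -> not p)) holds at 1, so Dia Box (r or ((not s -> r) -> not p)) is true at 1.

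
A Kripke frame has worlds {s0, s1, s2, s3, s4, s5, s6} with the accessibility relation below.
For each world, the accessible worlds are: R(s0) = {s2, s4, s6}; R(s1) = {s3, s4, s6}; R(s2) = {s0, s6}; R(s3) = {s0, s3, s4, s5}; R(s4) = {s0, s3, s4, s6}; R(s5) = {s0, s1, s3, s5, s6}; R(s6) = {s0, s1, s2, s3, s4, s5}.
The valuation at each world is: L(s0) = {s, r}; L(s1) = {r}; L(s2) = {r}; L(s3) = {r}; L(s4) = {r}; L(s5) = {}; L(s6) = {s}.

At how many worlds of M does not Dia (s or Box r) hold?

0

Let φ = not Dia (s or Box r). Evaluate φ at each world:
  s0 (successors {s2, s4, s6}): φ is false.
  s1 (successors {s3, s4, s6}): φ is false.
  s2 (successors {s0, s6}): φ is false.
  s3 (successors {s0, s3, s4, s5}): φ is false.
  s4 (successors {s0, s3, s4, s6}): φ is false.
  s5 (successors {s0, s1, s3, s5, s6}): φ is false.
  s6 (successors {s0, s1, s2, s3, s4, s5}): φ is false.
For instance, at s6:
  At s6: Dia (s or Box r) is true, so not Dia (s or Box r) is false.
    At s6: Dia (s or Box r) requires s or Box r at some successor in {s0, s1, s2, s3, s4, s5}.
      s or Box r holds at s0, so Dia (s or Box r) is true at s6.
Satisfying worlds: none.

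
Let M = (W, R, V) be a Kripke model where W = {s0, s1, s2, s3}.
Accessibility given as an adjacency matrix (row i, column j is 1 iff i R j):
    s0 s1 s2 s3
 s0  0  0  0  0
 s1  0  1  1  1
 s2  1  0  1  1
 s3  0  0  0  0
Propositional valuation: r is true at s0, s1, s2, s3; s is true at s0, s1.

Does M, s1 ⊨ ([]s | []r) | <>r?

Yes

At s1: []s | []r is true, <>r is true, so ([]s | []r) | <>r is true.
  At s1: []s is false, []r is true, so []s | []r is true.
    At s1: []s requires s at every successor {s1, s2, s3}.
      s fails at s2, so []s is false at s1.
    At s1: []r requires r at every successor {s1, s2, s3}.
      At s1: r is true.
      At s2: r is true.
      At s3: r is true.
    So []r is true at s1.
  At s1: <>r requires r at some successor in {s1, s2, s3}.
    r holds at s1, so <>r is true at s1.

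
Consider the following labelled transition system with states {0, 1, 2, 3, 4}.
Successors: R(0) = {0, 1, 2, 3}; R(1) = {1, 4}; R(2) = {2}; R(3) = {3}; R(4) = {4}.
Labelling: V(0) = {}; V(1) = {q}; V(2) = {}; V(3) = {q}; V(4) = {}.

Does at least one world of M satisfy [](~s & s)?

No

Let φ = [](~s & s). Evaluate φ at each world:
  0 (successors {0, 1, 2, 3}): φ is false.
  1 (successors {1, 4}): φ is false.
  2 (successors {2}): φ is false.
  3 (successors {3}): φ is false.
  4 (successors {4}): φ is false.
For instance, at 2:
  At 2: [](~s & s) requires ~s & s at every successor {2}.
    ~s & s fails at 2, so [](~s & s) is false at 2.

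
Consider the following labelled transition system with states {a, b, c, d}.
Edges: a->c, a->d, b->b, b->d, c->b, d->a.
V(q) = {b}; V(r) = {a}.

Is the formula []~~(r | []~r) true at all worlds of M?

No

Let φ = []~~(r | []~r). Evaluate φ at each world:
  a (successors {c, d}): φ is false.
  b (successors {b, d}): φ is false.
  c (successors {b}): φ is true.
  d (successors {a}): φ is true.
Detail at a (counterexample):
  At a: []~~(r | []~r) requires ~~(r | []~r) at every successor {c, d}.
    ~~(r | []~r) fails at d, so []~~(r | []~r) is false at a.
      At d: ~(r | []~r) is true, so ~~(r | []~r) is false.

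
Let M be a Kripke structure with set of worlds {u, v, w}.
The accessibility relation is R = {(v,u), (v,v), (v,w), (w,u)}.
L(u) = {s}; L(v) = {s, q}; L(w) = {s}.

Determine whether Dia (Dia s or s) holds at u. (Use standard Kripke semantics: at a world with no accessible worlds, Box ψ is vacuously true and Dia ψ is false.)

No

At u: no accessible worlds, so Dia (Dia s or s) is false.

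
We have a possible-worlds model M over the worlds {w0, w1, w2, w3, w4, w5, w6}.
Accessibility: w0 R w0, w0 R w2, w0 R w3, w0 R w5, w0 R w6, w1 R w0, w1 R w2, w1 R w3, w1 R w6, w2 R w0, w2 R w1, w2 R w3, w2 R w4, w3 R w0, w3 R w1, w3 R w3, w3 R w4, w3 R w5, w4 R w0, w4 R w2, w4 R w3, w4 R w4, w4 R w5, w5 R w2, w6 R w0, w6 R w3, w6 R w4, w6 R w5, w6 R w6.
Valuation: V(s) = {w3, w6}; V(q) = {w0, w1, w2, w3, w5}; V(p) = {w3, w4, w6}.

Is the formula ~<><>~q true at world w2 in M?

Recall that <>ψ holds at a world iff ψ holds at some accessible world.
At w2: <><>~q is true, so ~<><>~q is false.
  At w2: <><>~q requires <>~q at some successor in {w0, w1, w3, w4}.
    <>~q holds at w0, so <><>~q is true at w2.
      At w0: <>~q requires ~q at some successor in {w0, w2, w3, w5, w6}.
        ~q holds at w6, so <>~q is true at w0.

No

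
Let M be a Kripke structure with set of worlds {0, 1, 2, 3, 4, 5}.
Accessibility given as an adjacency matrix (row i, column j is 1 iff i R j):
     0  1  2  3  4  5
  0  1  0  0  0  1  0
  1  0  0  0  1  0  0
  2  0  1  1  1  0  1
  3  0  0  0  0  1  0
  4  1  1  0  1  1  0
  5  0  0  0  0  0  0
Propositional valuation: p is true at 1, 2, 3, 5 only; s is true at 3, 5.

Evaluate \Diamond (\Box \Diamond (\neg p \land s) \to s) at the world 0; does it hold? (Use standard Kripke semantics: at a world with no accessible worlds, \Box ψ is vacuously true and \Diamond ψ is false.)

At 0: \Diamond (\Box \Diamond (\neg p \land s) \to s) requires \Box \Diamond (\neg p \land s) \to s at some successor in {0, 4}.
  \Box \Diamond (\neg p \land s) \to s holds at 0, so \Diamond (\Box \Diamond (\neg p \land s) \to s) is true at 0.
    At 0: \Box \Diamond (\neg p \land s) is false, s is false, so \Box \Diamond (\neg p \land s) \to s is true.
      At 0: \Box \Diamond (\neg p \land s) requires \Diamond (\neg p \land s) at every successor {0, 4}.
        \Diamond (\neg p \land s) fails at 0, so \Box \Diamond (\neg p \land s) is false at 0.

Yes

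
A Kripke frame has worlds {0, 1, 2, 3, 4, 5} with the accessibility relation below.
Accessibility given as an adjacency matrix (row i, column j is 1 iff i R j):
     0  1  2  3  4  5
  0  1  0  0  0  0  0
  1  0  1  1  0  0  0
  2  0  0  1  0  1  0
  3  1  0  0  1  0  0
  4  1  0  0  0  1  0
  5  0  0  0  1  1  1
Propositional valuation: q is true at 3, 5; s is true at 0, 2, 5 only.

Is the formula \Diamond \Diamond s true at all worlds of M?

Let φ = \Diamond \Diamond s. Evaluate φ at each world:
  0 (successors {0}): φ is true.
  1 (successors {1, 2}): φ is true.
  2 (successors {2, 4}): φ is true.
  3 (successors {0, 3}): φ is true.
  4 (successors {0, 4}): φ is true.
  5 (successors {3, 4, 5}): φ is true.
For instance, at 0:
  At 0: \Diamond \Diamond s requires \Diamond s at some successor in {0}.
    \Diamond s holds at 0, so \Diamond \Diamond s is true at 0.
      At 0: \Diamond s requires s at some successor in {0}.
        s holds at 0, so \Diamond s is true at 0.

Yes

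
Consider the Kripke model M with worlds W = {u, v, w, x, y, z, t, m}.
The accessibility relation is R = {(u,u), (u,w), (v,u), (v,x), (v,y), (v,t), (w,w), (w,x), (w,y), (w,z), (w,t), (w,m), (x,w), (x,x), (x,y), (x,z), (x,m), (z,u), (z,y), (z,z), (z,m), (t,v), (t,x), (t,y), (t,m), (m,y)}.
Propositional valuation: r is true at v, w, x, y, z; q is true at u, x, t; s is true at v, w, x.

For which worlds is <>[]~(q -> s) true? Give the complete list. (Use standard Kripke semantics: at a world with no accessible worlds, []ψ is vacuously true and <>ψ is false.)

v, w, x, z, t, m

Let φ = <>[]~(q -> s). Evaluate φ at each world:
  u (successors {u, w}): φ is false.
  v (successors {u, x, y, t}): φ is true.
  w (successors {w, x, y, z, t, m}): φ is true.
  x (successors {w, x, y, z, m}): φ is true.
  y (successors ∅): φ is false.
  z (successors {u, y, z, m}): φ is true.
  t (successors {v, x, y, m}): φ is true.
  m (successors {y}): φ is true.
For instance, at z:
  At z: <>[]~(q -> s) requires []~(q -> s) at some successor in {u, y, z, m}.
    []~(q -> s) holds at y, so <>[]~(q -> s) is true at z.
      At y: no accessible worlds, so []~(q -> s) holds vacuously.
Satisfying worlds: {v, w, x, z, t, m}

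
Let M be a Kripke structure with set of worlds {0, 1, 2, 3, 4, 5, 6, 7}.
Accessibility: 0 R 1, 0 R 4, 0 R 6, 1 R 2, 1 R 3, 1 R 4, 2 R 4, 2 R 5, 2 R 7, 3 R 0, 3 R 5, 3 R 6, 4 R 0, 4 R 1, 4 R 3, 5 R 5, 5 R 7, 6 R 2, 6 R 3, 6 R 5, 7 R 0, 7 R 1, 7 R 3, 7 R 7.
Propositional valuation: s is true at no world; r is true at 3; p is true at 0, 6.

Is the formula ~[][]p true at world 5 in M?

Yes

At 5: [][]p is false, so ~[][]p is true.
  At 5: [][]p requires []p at every successor {5, 7}.
    []p fails at 5, so [][]p is false at 5.
      At 5: []p requires p at every successor {5, 7}.
        p fails at 5, so []p is false at 5.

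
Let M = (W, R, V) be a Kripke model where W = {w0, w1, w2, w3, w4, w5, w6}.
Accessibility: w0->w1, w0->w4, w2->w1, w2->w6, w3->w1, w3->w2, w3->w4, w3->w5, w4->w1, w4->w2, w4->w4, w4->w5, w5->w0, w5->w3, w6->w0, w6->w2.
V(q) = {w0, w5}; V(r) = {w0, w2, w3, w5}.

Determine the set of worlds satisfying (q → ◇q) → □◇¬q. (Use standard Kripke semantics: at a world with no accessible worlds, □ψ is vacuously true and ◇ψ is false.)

w0, w1, w5, w6

Let φ = (q → ◇q) → □◇¬q. Evaluate φ at each world:
  w0 (successors {w1, w4}): φ is true.
  w1 (successors ∅): φ is true.
  w2 (successors {w1, w6}): φ is false.
  w3 (successors {w1, w2, w4, w5}): φ is false.
  w4 (successors {w1, w2, w4, w5}): φ is false.
  w5 (successors {w0, w3}): φ is true.
  w6 (successors {w0, w2}): φ is true.
For instance, at w0:
  At w0: q → ◇q is false, □◇¬q is false, so (q → ◇q) → □◇¬q is true.
    At w0: q is true, ◇q is false, so q → ◇q is false.
      At w0: ◇q requires q at some successor in {w1, w4}.
        At w1: q is false.
        At w4: q is false.
      So ◇q is false at w0.
    At w0: □◇¬q requires ◇¬q at every successor {w1, w4}.
      ◇¬q fails at w1, so □◇¬q is false at w0.
Satisfying worlds: {w0, w1, w5, w6}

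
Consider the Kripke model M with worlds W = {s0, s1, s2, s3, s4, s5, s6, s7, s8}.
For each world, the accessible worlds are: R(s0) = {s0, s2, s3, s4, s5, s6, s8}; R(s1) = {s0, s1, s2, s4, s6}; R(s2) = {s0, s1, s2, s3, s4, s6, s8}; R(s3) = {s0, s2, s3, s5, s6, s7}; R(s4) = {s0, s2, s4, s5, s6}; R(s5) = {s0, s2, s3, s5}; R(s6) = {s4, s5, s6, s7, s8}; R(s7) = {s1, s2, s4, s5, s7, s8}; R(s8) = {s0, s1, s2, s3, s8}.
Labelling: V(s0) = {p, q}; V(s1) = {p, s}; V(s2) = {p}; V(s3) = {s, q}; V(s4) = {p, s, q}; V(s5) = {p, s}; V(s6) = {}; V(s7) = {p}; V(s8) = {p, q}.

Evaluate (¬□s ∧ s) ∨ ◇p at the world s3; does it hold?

Recall that □ψ holds at a world iff ψ holds at every accessible world, and ◇ψ holds iff ψ holds at some accessible world.
At s3: ¬□s ∧ s is true, ◇p is true, so (¬□s ∧ s) ∨ ◇p is true.
  At s3: ¬□s is true, s is true, so ¬□s ∧ s is true.
    At s3: □s is false, so ¬□s is true.
      At s3: □s requires s at every successor {s0, s2, s3, s5, s6, s7}.
        s fails at s0, so □s is false at s3.
  At s3: ◇p requires p at some successor in {s0, s2, s3, s5, s6, s7}.
    p holds at s0, so ◇p is true at s3.

Yes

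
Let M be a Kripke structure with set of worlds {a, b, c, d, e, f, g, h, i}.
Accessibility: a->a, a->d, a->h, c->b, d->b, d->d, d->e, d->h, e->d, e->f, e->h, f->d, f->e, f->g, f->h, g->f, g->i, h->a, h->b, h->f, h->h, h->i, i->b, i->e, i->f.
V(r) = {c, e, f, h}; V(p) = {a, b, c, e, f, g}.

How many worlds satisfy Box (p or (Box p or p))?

4

Let φ = Box (p or (Box p or p)). Evaluate φ at each world:
  a (successors {a, d, h}): φ is false.
  b (successors ∅): φ is true.
  c (successors {b}): φ is true.
  d (successors {b, d, e, h}): φ is false.
  e (successors {d, f, h}): φ is false.
  f (successors {d, e, g, h}): φ is false.
  g (successors {f, i}): φ is true.
  h (successors {a, b, f, h, i}): φ is false.
  i (successors {b, e, f}): φ is true.
For instance, at g:
  At g: Box (p or (Box p or p)) requires p or (Box p or p) at every successor {f, i}.
      At f: p is true, Box p or p is true, so p or (Box p or p) is true.
      At i: p is false, Box p or p is true, so p or (Box p or p) is true.
  So Box (p or (Box p or p)) is true at g.
Satisfying worlds: {b, c, g, i}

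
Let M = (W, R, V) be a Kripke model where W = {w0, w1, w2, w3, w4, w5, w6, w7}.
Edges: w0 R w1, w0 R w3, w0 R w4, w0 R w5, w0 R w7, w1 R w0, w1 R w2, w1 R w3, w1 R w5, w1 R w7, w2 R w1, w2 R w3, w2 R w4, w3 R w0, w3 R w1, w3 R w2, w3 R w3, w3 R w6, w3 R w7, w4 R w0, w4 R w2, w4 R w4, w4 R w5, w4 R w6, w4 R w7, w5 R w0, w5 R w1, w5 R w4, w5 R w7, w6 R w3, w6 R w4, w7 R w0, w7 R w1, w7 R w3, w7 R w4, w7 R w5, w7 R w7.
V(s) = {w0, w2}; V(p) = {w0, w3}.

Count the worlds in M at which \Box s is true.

Recall that \Box ψ holds at a world iff ψ holds at every accessible world, and \Diamond ψ holds iff ψ holds at some accessible world.
Let φ = \Box s. Evaluate φ at each world:
  w0 (successors {w1, w3, w4, w5, w7}): φ is false.
  w1 (successors {w0, w2, w3, w5, w7}): φ is false.
  w2 (successors {w1, w3, w4}): φ is false.
  w3 (successors {w0, w1, w2, w3, w6, w7}): φ is false.
  w4 (successors {w0, w2, w4, w5, w6, w7}): φ is false.
  w5 (successors {w0, w1, w4, w7}): φ is false.
  w6 (successors {w3, w4}): φ is false.
  w7 (successors {w0, w1, w3, w4, w5, w7}): φ is false.
For instance, at w6:
  At w6: \Box s requires s at every successor {w3, w4}.
    s fails at w3, so \Box s is false at w6.
Satisfying worlds: none.

0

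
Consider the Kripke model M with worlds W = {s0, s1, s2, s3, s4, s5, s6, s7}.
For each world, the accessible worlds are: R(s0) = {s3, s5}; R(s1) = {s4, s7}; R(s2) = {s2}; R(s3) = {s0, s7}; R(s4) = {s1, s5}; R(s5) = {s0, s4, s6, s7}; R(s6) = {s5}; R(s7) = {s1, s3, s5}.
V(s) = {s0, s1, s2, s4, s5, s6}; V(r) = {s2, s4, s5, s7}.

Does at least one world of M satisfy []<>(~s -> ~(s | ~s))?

Yes

Recall that []ψ holds at a world iff ψ holds at every accessible world, and <>ψ holds iff ψ holds at some accessible world.
Let φ = []<>(~s -> ~(s | ~s)). Evaluate φ at each world:
  s0 (successors {s3, s5}): φ is true.
  s1 (successors {s4, s7}): φ is true.
  s2 (successors {s2}): φ is true.
  s3 (successors {s0, s7}): φ is true.
  s4 (successors {s1, s5}): φ is true.
  s5 (successors {s0, s4, s6, s7}): φ is true.
  s6 (successors {s5}): φ is true.
  s7 (successors {s1, s3, s5}): φ is true.
Detail at s0 (witness):
  At s0: []<>(~s -> ~(s | ~s)) requires <>(~s -> ~(s | ~s)) at every successor {s3, s5}.
      At s3: <>(~s -> ~(s | ~s)) requires ~s -> ~(s | ~s) at some successor in {s0, s7}.
        ~s -> ~(s | ~s) holds at s0, so <>(~s -> ~(s | ~s)) is true at s3.
      At s5: <>(~s -> ~(s | ~s)) requires ~s -> ~(s | ~s) at some successor in {s0, s4, s6, s7}.
        ~s -> ~(s | ~s) holds at s0, so <>(~s -> ~(s | ~s)) is true at s5.
  So []<>(~s -> ~(s | ~s)) is true at s0.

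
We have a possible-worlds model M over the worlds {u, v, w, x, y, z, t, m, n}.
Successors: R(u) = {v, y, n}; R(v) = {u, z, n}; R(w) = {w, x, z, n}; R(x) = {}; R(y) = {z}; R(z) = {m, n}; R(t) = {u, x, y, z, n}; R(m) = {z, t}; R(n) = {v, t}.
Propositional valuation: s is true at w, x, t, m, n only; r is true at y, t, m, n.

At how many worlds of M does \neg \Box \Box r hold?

7

Let φ = \neg \Box \Box r. Evaluate φ at each world:
  u (successors {v, y, n}): φ is true.
  v (successors {u, z, n}): φ is true.
  w (successors {w, x, z, n}): φ is true.
  x (successors ∅): φ is false.
  y (successors {z}): φ is false.
  z (successors {m, n}): φ is true.
  t (successors {u, x, y, z, n}): φ is true.
  m (successors {z, t}): φ is true.
  n (successors {v, t}): φ is true.
For instance, at z:
  At z: \Box \Box r is false, so \neg \Box \Box r is true.
    At z: \Box \Box r requires \Box r at every successor {m, n}.
      \Box r fails at m, so \Box \Box r is false at z.
Satisfying worlds: {u, v, w, z, t, m, n}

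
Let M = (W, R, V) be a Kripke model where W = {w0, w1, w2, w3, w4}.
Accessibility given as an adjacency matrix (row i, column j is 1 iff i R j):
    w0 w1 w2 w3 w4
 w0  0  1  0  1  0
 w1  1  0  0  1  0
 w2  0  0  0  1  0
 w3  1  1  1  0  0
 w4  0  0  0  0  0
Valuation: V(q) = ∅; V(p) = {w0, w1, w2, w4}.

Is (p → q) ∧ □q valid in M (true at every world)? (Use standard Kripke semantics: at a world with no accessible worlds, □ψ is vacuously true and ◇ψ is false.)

Let φ = (p → q) ∧ □q. Evaluate φ at each world:
  w0 (successors {w1, w3}): φ is false.
  w1 (successors {w0, w3}): φ is false.
  w2 (successors {w3}): φ is false.
  w3 (successors {w0, w1, w2}): φ is false.
  w4 (successors ∅): φ is false.
Detail at w0 (counterexample):
  At w0: p → q is false, □q is false, so (p → q) ∧ □q is false.
    At w0: □q requires q at every successor {w1, w3}.
      q fails at w1, so □q is false at w0.

No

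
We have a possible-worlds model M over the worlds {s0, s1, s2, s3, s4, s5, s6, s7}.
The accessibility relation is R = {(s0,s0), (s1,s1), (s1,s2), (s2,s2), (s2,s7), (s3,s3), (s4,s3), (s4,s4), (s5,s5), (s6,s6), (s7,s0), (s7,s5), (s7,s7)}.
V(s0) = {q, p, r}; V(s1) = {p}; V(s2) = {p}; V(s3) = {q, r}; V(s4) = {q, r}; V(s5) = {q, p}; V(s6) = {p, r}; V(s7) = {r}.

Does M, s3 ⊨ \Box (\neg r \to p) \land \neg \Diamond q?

No

Recall that \Box ψ holds at a world iff ψ holds at every accessible world, and \Diamond ψ holds iff ψ holds at some accessible world.
At s3: \Box (\neg r \to p) is true, \neg \Diamond q is false, so \Box (\neg r \to p) \land \neg \Diamond q is false.
  At s3: \Box (\neg r \to p) requires \neg r \to p at every successor {s3}.
    At s3: \neg r \to p is true.
  So \Box (\neg r \to p) is true at s3.
  At s3: \Diamond q is true, so \neg \Diamond q is false.
    At s3: \Diamond q requires q at some successor in {s3}.
      q holds at s3, so \Diamond q is true at s3.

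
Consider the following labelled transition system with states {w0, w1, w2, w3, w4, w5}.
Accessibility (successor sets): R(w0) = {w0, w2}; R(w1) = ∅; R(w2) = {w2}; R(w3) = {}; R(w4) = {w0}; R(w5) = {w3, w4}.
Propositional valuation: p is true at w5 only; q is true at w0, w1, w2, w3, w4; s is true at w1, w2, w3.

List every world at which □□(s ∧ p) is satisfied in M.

Recall that □ψ holds at a world iff ψ holds at every accessible world, and ◇ψ holds iff ψ holds at some accessible world.
Let φ = □□(s ∧ p). Evaluate φ at each world:
  w0 (successors {w0, w2}): φ is false.
  w1 (successors ∅): φ is true.
  w2 (successors {w2}): φ is false.
  w3 (successors ∅): φ is true.
  w4 (successors {w0}): φ is false.
  w5 (successors {w3, w4}): φ is false.
For instance, at w4:
  At w4: □□(s ∧ p) requires □(s ∧ p) at every successor {w0}.
    □(s ∧ p) fails at w0, so □□(s ∧ p) is false at w4.
      At w0: □(s ∧ p) requires s ∧ p at every successor {w0, w2}.
        s ∧ p fails at w0, so □(s ∧ p) is false at w0.
Satisfying worlds: {w1, w3}

w1, w3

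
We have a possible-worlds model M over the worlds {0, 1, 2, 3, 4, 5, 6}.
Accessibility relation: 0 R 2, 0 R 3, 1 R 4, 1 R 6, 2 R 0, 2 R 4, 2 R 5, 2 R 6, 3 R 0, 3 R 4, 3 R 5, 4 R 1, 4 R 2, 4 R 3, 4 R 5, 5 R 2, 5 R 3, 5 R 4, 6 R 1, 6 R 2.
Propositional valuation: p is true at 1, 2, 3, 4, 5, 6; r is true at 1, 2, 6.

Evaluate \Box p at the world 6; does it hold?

Yes

At 6: \Box p requires p at every successor {1, 2}.
  At 1: p is true.
  At 2: p is true.
So \Box p is true at 6.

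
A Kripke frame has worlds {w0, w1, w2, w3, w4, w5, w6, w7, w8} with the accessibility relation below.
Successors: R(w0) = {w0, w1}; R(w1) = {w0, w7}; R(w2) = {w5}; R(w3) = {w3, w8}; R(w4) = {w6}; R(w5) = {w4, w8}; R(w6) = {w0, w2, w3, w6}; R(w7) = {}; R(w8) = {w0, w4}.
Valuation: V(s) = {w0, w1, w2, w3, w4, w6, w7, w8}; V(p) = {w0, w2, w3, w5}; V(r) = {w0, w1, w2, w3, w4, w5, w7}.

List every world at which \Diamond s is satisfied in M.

Recall that \Diamond ψ holds at a world iff ψ holds at some accessible world.
Let φ = \Diamond s. Evaluate φ at each world:
  w0 (successors {w0, w1}): φ is true.
  w1 (successors {w0, w7}): φ is true.
  w2 (successors {w5}): φ is false.
  w3 (successors {w3, w8}): φ is true.
  w4 (successors {w6}): φ is true.
  w5 (successors {w4, w8}): φ is true.
  w6 (successors {w0, w2, w3, w6}): φ is true.
  w7 (successors ∅): φ is false.
  w8 (successors {w0, w4}): φ is true.
For instance, at w2:
  At w2: \Diamond s requires s at some successor in {w5}.
    At w5: s is false.
  So \Diamond s is false at w2.
Satisfying worlds: {w0, w1, w3, w4, w5, w6, w8}

w0, w1, w3, w4, w5, w6, w8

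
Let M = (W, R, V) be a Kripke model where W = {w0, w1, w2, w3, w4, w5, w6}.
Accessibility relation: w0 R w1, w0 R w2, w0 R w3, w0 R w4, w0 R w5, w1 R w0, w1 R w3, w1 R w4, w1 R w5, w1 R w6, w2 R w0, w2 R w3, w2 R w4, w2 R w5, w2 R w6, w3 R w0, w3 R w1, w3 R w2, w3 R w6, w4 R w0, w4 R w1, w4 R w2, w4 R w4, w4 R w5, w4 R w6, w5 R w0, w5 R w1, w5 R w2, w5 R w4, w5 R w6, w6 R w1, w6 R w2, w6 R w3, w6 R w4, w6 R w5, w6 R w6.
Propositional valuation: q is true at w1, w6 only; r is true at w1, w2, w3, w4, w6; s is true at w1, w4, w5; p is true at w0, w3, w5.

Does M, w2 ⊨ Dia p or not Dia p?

Yes

At w2: Dia p is true, not Dia p is false, so Dia p or not Dia p is true.
  At w2: Dia p requires p at some successor in {w0, w3, w4, w5, w6}.
    p holds at w0, so Dia p is true at w2.
  At w2: Dia p is true, so not Dia p is false.
    At w2: Dia p requires p at some successor in {w0, w3, w4, w5, w6}.
      p holds at w0, so Dia p is true at w2.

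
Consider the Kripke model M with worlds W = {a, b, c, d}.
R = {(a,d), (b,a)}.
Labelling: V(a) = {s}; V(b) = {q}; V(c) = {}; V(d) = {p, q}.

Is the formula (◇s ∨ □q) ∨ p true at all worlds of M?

Yes

Let φ = (◇s ∨ □q) ∨ p. Evaluate φ at each world:
  a (successors {d}): φ is true.
  b (successors {a}): φ is true.
  c (successors ∅): φ is true.
  d (successors ∅): φ is true.
For instance, at a:
  At a: ◇s ∨ □q is true, p is false, so (◇s ∨ □q) ∨ p is true.
    At a: ◇s is false, □q is true, so ◇s ∨ □q is true.
      At a: ◇s requires s at some successor in {d}.
        At d: s is false.
      So ◇s is false at a.
      At a: □q requires q at every successor {d}.
        At d: q is true.
      So □q is true at a.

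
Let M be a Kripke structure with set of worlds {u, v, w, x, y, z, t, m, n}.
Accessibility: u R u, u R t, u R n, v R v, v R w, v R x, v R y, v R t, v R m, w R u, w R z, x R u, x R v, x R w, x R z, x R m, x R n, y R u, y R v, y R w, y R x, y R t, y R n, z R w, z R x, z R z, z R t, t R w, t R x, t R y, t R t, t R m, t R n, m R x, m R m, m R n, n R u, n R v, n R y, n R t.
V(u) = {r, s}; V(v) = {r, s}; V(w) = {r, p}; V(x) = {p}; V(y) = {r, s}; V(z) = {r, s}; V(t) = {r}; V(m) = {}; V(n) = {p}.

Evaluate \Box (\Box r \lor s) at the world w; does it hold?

Yes

At w: \Box (\Box r \lor s) requires \Box r \lor s at every successor {u, z}.
    At u: \Box r is false, s is true, so \Box r \lor s is true.
      At u: \Box r requires r at every successor {u, t, n}.
        r fails at n, so \Box r is false at u.
    At z: \Box r is false, s is true, so \Box r \lor s is true.
      At z: \Box r requires r at every successor {w, x, z, t}.
        r fails at x, so \Box r is false at z.
So \Box (\Box r \lor s) is true at w.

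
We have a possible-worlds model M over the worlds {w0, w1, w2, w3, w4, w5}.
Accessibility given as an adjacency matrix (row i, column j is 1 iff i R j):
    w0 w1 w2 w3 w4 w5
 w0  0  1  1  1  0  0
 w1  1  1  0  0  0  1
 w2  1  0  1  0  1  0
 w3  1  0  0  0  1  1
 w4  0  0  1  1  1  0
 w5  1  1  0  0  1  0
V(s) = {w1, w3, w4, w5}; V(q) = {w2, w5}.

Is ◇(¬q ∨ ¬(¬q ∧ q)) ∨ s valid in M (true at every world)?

Recall that ◇ψ holds at a world iff ψ holds at some accessible world.
Let φ = ◇(¬q ∨ ¬(¬q ∧ q)) ∨ s. Evaluate φ at each world:
  w0 (successors {w1, w2, w3}): φ is true.
  w1 (successors {w0, w1, w5}): φ is true.
  w2 (successors {w0, w2, w4}): φ is true.
  w3 (successors {w0, w4, w5}): φ is true.
  w4 (successors {w2, w3, w4}): φ is true.
  w5 (successors {w0, w1, w4}): φ is true.
For instance, at w0:
  At w0: ◇(¬q ∨ ¬(¬q ∧ q)) is true, s is false, so ◇(¬q ∨ ¬(¬q ∧ q)) ∨ s is true.
    At w0: ◇(¬q ∨ ¬(¬q ∧ q)) requires ¬q ∨ ¬(¬q ∧ q) at some successor in {w1, w2, w3}.
      ¬q ∨ ¬(¬q ∧ q) holds at w1, so ◇(¬q ∨ ¬(¬q ∧ q)) is true at w0.

Yes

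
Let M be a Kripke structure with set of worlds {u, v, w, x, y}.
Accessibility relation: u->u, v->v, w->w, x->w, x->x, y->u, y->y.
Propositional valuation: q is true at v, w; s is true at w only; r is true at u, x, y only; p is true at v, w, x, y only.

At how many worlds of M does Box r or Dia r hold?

Let φ = Box r or Dia r. Evaluate φ at each world:
  u (successors {u}): φ is true.
  v (successors {v}): φ is false.
  w (successors {w}): φ is false.
  x (successors {w, x}): φ is true.
  y (successors {u, y}): φ is true.
For instance, at u:
  At u: Box r is true, Dia r is true, so Box r or Dia r is true.
    At u: Box r requires r at every successor {u}.
      At u: r is true.
    So Box r is true at u.
    At u: Dia r requires r at some successor in {u}.
      r holds at u, so Dia r is true at u.
Satisfying worlds: {u, x, y}

3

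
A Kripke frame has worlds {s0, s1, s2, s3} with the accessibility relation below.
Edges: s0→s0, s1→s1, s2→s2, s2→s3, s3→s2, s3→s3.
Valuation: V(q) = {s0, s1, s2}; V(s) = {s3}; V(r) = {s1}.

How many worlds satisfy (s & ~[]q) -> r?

Let φ = (s & ~[]q) -> r. Evaluate φ at each world:
  s0 (successors {s0}): φ is true.
  s1 (successors {s1}): φ is true.
  s2 (successors {s2, s3}): φ is true.
  s3 (successors {s2, s3}): φ is false.
For instance, at s3:
  At s3: s & ~[]q is true, r is false, so (s & ~[]q) -> r is false.
    At s3: s is true, ~[]q is true, so s & ~[]q is true.
      At s3: []q is false, so ~[]q is true.
Satisfying worlds: {s0, s1, s2}

3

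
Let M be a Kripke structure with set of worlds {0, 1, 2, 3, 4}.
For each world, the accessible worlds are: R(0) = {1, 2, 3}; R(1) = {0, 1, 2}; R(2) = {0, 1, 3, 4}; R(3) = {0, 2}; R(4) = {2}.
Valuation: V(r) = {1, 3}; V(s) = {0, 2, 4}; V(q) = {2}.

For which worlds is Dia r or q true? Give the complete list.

Let φ = Dia r or q. Evaluate φ at each world:
  0 (successors {1, 2, 3}): φ is true.
  1 (successors {0, 1, 2}): φ is true.
  2 (successors {0, 1, 3, 4}): φ is true.
  3 (successors {0, 2}): φ is false.
  4 (successors {2}): φ is false.
For instance, at 3:
  At 3: Dia r is false, q is false, so Dia r or q is false.
    At 3: Dia r requires r at some successor in {0, 2}.
      At 0: r is false.
      At 2: r is false.
    So Dia r is false at 3.
Satisfying worlds: {0, 1, 2}

0, 1, 2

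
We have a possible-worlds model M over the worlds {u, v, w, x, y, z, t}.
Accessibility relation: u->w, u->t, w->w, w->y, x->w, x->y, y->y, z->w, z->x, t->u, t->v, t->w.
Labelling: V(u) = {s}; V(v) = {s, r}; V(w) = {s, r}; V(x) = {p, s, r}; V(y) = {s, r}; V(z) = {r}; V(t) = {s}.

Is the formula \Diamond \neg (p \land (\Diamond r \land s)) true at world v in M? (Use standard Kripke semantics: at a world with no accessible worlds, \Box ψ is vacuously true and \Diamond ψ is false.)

At v: no accessible worlds, so \Diamond \neg (p \land (\Diamond r \land s)) is false.

No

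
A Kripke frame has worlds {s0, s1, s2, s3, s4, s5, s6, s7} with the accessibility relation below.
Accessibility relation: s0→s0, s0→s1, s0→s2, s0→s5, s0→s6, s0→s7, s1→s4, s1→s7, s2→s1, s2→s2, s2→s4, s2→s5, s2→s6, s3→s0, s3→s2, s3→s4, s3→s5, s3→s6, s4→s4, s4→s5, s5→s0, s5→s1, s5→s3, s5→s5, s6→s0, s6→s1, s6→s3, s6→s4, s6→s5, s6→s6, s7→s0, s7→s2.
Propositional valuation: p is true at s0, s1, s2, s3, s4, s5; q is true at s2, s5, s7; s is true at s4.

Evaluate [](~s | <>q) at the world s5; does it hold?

At s5: [](~s | <>q) requires ~s | <>q at every successor {s0, s1, s3, s5}.
  At s0: ~s | <>q is true.
  At s1: ~s | <>q is true.
  At s3: ~s | <>q is true.
  At s5: ~s | <>q is true.
So [](~s | <>q) is true at s5.

Yes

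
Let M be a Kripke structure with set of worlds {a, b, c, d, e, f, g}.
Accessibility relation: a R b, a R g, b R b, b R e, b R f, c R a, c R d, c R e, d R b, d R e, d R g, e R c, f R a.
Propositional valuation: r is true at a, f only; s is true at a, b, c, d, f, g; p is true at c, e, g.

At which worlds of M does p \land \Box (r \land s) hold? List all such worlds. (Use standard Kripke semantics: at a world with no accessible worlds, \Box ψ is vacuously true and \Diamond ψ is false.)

g

Recall that \Box ψ holds at a world iff ψ holds at every accessible world, and \Diamond ψ holds iff ψ holds at some accessible world.
Let φ = p \land \Box (r \land s). Evaluate φ at each world:
  a (successors {b, g}): φ is false.
  b (successors {b, e, f}): φ is false.
  c (successors {a, d, e}): φ is false.
  d (successors {b, e, g}): φ is false.
  e (successors {c}): φ is false.
  f (successors {a}): φ is false.
  g (successors ∅): φ is true.
For instance, at d:
  At d: p is false, \Box (r \land s) is false, so p \land \Box (r \land s) is false.
    At d: \Box (r \land s) requires r \land s at every successor {b, e, g}.
      r \land s fails at b, so \Box (r \land s) is false at d.
Satisfying worlds: {g}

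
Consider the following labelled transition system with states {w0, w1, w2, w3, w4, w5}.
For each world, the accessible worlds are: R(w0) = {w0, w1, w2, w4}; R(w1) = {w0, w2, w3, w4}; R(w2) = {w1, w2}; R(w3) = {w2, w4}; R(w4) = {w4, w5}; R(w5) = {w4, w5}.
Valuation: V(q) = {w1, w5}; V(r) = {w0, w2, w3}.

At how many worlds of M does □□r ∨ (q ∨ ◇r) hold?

5

Recall that □ψ holds at a world iff ψ holds at every accessible world, and ◇ψ holds iff ψ holds at some accessible world.
Let φ = □□r ∨ (q ∨ ◇r). Evaluate φ at each world:
  w0 (successors {w0, w1, w2, w4}): φ is true.
  w1 (successors {w0, w2, w3, w4}): φ is true.
  w2 (successors {w1, w2}): φ is true.
  w3 (successors {w2, w4}): φ is true.
  w4 (successors {w4, w5}): φ is false.
  w5 (successors {w4, w5}): φ is true.
For instance, at w2:
  At w2: □□r is false, q ∨ ◇r is true, so □□r ∨ (q ∨ ◇r) is true.
    At w2: □□r requires □r at every successor {w1, w2}.
      □r fails at w1, so □□r is false at w2.
    At w2: q is false, ◇r is true, so q ∨ ◇r is true.
      At w2: ◇r requires r at some successor in {w1, w2}.
        r holds at w2, so ◇r is true at w2.
Satisfying worlds: {w0, w1, w2, w3, w5}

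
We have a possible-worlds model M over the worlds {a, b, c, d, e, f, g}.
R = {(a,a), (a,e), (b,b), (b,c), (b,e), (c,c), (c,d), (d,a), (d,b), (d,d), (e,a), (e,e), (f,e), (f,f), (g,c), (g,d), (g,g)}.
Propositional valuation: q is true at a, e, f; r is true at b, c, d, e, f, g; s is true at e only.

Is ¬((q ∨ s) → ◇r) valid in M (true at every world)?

No

Recall that ◇ψ holds at a world iff ψ holds at some accessible world.
Let φ = ¬((q ∨ s) → ◇r). Evaluate φ at each world:
  a (successors {a, e}): φ is false.
  b (successors {b, c, e}): φ is false.
  c (successors {c, d}): φ is false.
  d (successors {a, b, d}): φ is false.
  e (successors {a, e}): φ is false.
  f (successors {e, f}): φ is false.
  g (successors {c, d, g}): φ is false.
Detail at a (counterexample):
  At a: (q ∨ s) → ◇r is true, so ¬((q ∨ s) → ◇r) is false.
    At a: q ∨ s is true, ◇r is true, so (q ∨ s) → ◇r is true.
      At a: ◇r requires r at some successor in {a, e}.
        r holds at e, so ◇r is true at a.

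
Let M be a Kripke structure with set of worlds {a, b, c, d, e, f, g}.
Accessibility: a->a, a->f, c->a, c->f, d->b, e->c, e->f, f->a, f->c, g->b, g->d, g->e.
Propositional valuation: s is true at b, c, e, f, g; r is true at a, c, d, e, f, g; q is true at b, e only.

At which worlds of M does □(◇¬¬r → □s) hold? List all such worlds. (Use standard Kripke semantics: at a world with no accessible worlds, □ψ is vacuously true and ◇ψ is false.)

b, d, g

Let φ = □(◇¬¬r → □s). Evaluate φ at each world:
  a (successors {a, f}): φ is false.
  b (successors ∅): φ is true.
  c (successors {a, f}): φ is false.
  d (successors {b}): φ is true.
  e (successors {c, f}): φ is false.
  f (successors {a, c}): φ is false.
  g (successors {b, d, e}): φ is true.
For instance, at c:
  At c: □(◇¬¬r → □s) requires ◇¬¬r → □s at every successor {a, f}.
    ◇¬¬r → □s fails at a, so □(◇¬¬r → □s) is false at c.
      At a: ◇¬¬r is true, □s is false, so ◇¬¬r → □s is false.
Satisfying worlds: {b, d, g}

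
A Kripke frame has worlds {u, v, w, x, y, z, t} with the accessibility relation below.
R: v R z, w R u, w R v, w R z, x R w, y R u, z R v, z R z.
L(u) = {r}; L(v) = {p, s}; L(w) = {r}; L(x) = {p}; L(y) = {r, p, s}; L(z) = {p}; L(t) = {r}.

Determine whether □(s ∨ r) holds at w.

Recall that □ψ holds at a world iff ψ holds at every accessible world, and ◇ψ holds iff ψ holds at some accessible world.
At w: □(s ∨ r) requires s ∨ r at every successor {u, v, z}.
  s ∨ r fails at z, so □(s ∨ r) is false at w.

No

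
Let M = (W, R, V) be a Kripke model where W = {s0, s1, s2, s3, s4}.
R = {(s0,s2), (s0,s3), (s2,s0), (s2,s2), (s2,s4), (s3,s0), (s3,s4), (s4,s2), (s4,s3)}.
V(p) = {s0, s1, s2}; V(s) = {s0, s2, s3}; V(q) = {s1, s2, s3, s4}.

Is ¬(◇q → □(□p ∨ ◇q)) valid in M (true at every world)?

Let φ = ¬(◇q → □(□p ∨ ◇q)). Evaluate φ at each world:
  s0 (successors {s2, s3}): φ is false.
  s1 (successors ∅): φ is false.
  s2 (successors {s0, s2, s4}): φ is false.
  s3 (successors {s0, s4}): φ is false.
  s4 (successors {s2, s3}): φ is false.
Detail at s0 (counterexample):
  At s0: ◇q → □(□p ∨ ◇q) is true, so ¬(◇q → □(□p ∨ ◇q)) is false.
    At s0: ◇q is true, □(□p ∨ ◇q) is true, so ◇q → □(□p ∨ ◇q) is true.
      At s0: ◇q requires q at some successor in {s2, s3}.
        q holds at s2, so ◇q is true at s0.
      At s0: □(□p ∨ ◇q) requires □p ∨ ◇q at every successor {s2, s3}.
        At s2: □p ∨ ◇q is true.
        At s3: □p ∨ ◇q is true.
      So □(□p ∨ ◇q) is true at s0.

No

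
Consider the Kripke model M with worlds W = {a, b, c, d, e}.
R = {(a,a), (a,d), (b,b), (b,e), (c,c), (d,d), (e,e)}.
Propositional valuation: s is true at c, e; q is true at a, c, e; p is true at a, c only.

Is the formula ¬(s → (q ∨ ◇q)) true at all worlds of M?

Recall that ◇ψ holds at a world iff ψ holds at some accessible world.
Let φ = ¬(s → (q ∨ ◇q)). Evaluate φ at each world:
  a (successors {a, d}): φ is false.
  b (successors {b, e}): φ is false.
  c (successors {c}): φ is false.
  d (successors {d}): φ is false.
  e (successors {e}): φ is false.
Detail at a (counterexample):
  At a: s → (q ∨ ◇q) is true, so ¬(s → (q ∨ ◇q)) is false.
    At a: s is false, q ∨ ◇q is true, so s → (q ∨ ◇q) is true.
      At a: q is true, ◇q is true, so q ∨ ◇q is true.

No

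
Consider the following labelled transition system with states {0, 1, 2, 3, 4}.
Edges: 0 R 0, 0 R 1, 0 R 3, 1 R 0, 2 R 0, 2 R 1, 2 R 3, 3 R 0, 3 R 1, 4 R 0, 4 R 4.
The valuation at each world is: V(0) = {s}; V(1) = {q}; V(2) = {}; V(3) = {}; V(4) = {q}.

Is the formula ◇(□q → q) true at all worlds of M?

Yes

Let φ = ◇(□q → q). Evaluate φ at each world:
  0 (successors {0, 1, 3}): φ is true.
  1 (successors {0}): φ is true.
  2 (successors {0, 1, 3}): φ is true.
  3 (successors {0, 1}): φ is true.
  4 (successors {0, 4}): φ is true.
For instance, at 2:
  At 2: ◇(□q → q) requires □q → q at some successor in {0, 1, 3}.
    □q → q holds at 0, so ◇(□q → q) is true at 2.
      At 0: □q is false, q is false, so □q → q is true.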